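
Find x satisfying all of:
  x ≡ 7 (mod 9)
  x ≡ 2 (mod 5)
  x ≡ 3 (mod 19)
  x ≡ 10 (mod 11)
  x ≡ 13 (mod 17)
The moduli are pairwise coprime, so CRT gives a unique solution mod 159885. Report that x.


Product of moduli M = 9 · 5 · 19 · 11 · 17 = 159885.
Merge one congruence at a time:
  Start: x ≡ 7 (mod 9).
  Combine with x ≡ 2 (mod 5); new modulus lcm = 45.
    Write x = 7 + 9·t and substitute into x ≡ 2 (mod 5): 9·t ≡ 2 − 7 = -5 (mod 5).
    Reduce coefficients mod 5: 4·t ≡ 0 (mod 5).
    The inverse of 4 mod 5 is 4 (since 4·4 = 16 = 3·5 + 1), so t ≡ 4·0 = 0 ≡ 0 (mod 5).
    Then x = 7 + 9·0 = 7, valid modulo lcm(9, 5) = 45: x ≡ 7 (mod 45).
  Combine with x ≡ 3 (mod 19); new modulus lcm = 855.
    Write x = 7 + 45·t and substitute into x ≡ 3 (mod 19): 45·t ≡ 3 − 7 = -4 (mod 19).
    Reduce coefficients mod 19: 7·t ≡ 15 (mod 19).
    The inverse of 7 mod 19 is 11 (since 7·11 = 77 = 4·19 + 1), so t ≡ 11·15 = 165 ≡ 13 (mod 19).
    Then x = 7 + 45·13 = 592, valid modulo lcm(45, 19) = 855: x ≡ 592 (mod 855).
  Combine with x ≡ 10 (mod 11); new modulus lcm = 9405.
    Write x = 592 + 855·t and substitute into x ≡ 10 (mod 11): 855·t ≡ 10 − 592 = -582 (mod 11).
    Reduce coefficients mod 11: 8·t ≡ 1 (mod 11).
    The inverse of 8 mod 11 is 7 (since 8·7 = 56 = 5·11 + 1), so t ≡ 7·1 = 7 ≡ 7 (mod 11).
    Then x = 592 + 855·7 = 6577, valid modulo lcm(855, 11) = 9405: x ≡ 6577 (mod 9405).
  Combine with x ≡ 13 (mod 17); new modulus lcm = 159885.
    Write x = 6577 + 9405·t and substitute into x ≡ 13 (mod 17): 9405·t ≡ 13 − 6577 = -6564 (mod 17).
    Reduce coefficients mod 17: 4·t ≡ 15 (mod 17).
    The inverse of 4 mod 17 is 13 (since 4·13 = 52 = 3·17 + 1), so t ≡ 13·15 = 195 ≡ 8 (mod 17).
    Then x = 6577 + 9405·8 = 81817, valid modulo lcm(9405, 17) = 159885: x ≡ 81817 (mod 159885).
Verify against each original: 81817 mod 9 = 7, 81817 mod 5 = 2, 81817 mod 19 = 3, 81817 mod 11 = 10, 81817 mod 17 = 13.

x ≡ 81817 (mod 159885).


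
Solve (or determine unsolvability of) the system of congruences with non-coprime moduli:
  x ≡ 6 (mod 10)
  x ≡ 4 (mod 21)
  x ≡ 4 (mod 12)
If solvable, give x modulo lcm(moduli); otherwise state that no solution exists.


Moduli 10, 21, 12 are not pairwise coprime, so CRT works modulo lcm(m_i) when all pairwise compatibility conditions hold.
Pairwise compatibility: gcd(m_i, m_j) must divide a_i - a_j for every pair.
Merge one congruence at a time:
  Start: x ≡ 6 (mod 10).
  Combine with x ≡ 4 (mod 21): gcd(10, 21) = 1; 4 - 6 = -2, which IS divisible by 1, so compatible.
    Write x = 6 + 10·t and substitute into x ≡ 4 (mod 21): 10·t ≡ 4 − 6 = -2 (mod 21).
    Reduce coefficients mod 21: 10·t ≡ 19 (mod 21).
    The inverse of 10 mod 21 is 19 (since 10·19 = 190 = 9·21 + 1), so t ≡ 19·19 = 361 ≡ 4 (mod 21).
    Then x = 6 + 10·4 = 46, valid modulo lcm(10, 21) = 210: x ≡ 46 (mod 210).
  Combine with x ≡ 4 (mod 12): gcd(210, 12) = 6; 4 - 46 = -42, which IS divisible by 6, so compatible.
    Write x = 46 + 210·t and substitute into x ≡ 4 (mod 12): 210·t ≡ 4 − 46 = -42 (mod 12).
    Divide the congruence (and modulus) by g = 6: 35·t ≡ -7 (mod 2).
    Reduce coefficients mod 2: 1·t ≡ 1 (mod 2).
    So t ≡ 1 (mod 2).
    Then x = 46 + 210·1 = 256, valid modulo lcm(210, 12) = 420: x ≡ 256 (mod 420).
Verify: 256 mod 10 = 6, 256 mod 21 = 4, 256 mod 12 = 4.

x ≡ 256 (mod 420).


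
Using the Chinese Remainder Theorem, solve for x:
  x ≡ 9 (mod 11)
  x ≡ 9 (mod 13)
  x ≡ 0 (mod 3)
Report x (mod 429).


Moduli 11, 13, 3 are pairwise coprime; by CRT there is a unique solution modulo M = 11 · 13 · 3 = 429.
Solve pairwise, accumulating the modulus:
  Start with x ≡ 9 (mod 11).
  Combine with x ≡ 9 (mod 13): since gcd(11, 13) = 1, we get a unique residue mod 143.
    Write x = 9 + 11·t and substitute into x ≡ 9 (mod 13): 11·t ≡ 9 − 9 = 0 (mod 13).
    The inverse of 11 mod 13 is 6 (since 11·6 = 66 = 5·13 + 1), so t ≡ 6·0 = 0 ≡ 0 (mod 13).
    Then x = 9 + 11·0 = 9, valid modulo lcm(11, 13) = 143: x ≡ 9 (mod 143).
  Combine with x ≡ 0 (mod 3): since gcd(143, 3) = 1, we get a unique residue mod 429.
    Write x = 9 + 143·t and substitute into x ≡ 0 (mod 3): 143·t ≡ 0 − 9 = -9 (mod 3).
    Reduce coefficients mod 3: 2·t ≡ 0 (mod 3).
    The inverse of 2 mod 3 is 2 (since 2·2 = 4 = 1·3 + 1), so t ≡ 2·0 = 0 ≡ 0 (mod 3).
    Then x = 9 + 143·0 = 9, valid modulo lcm(143, 3) = 429: x ≡ 9 (mod 429).
Verify: 9 mod 11 = 9 ✓, 9 mod 13 = 9 ✓, 9 mod 3 = 0 ✓.

x ≡ 9 (mod 429).


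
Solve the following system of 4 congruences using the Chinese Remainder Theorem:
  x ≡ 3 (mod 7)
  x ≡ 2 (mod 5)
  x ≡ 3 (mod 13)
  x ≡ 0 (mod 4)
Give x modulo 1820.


Product of moduli M = 7 · 5 · 13 · 4 = 1820.
Merge one congruence at a time:
  Start: x ≡ 3 (mod 7).
  Combine with x ≡ 2 (mod 5); new modulus lcm = 35.
    Write x = 3 + 7·t and substitute into x ≡ 2 (mod 5): 7·t ≡ 2 − 3 = -1 (mod 5).
    Reduce coefficients mod 5: 2·t ≡ 4 (mod 5).
    The inverse of 2 mod 5 is 3 (since 2·3 = 6 = 1·5 + 1), so t ≡ 3·4 = 12 ≡ 2 (mod 5).
    Then x = 3 + 7·2 = 17, valid modulo lcm(7, 5) = 35: x ≡ 17 (mod 35).
  Combine with x ≡ 3 (mod 13); new modulus lcm = 455.
    Write x = 17 + 35·t and substitute into x ≡ 3 (mod 13): 35·t ≡ 3 − 17 = -14 (mod 13).
    Reduce coefficients mod 13: 9·t ≡ 12 (mod 13).
    The inverse of 9 mod 13 is 3 (since 9·3 = 27 = 2·13 + 1), so t ≡ 3·12 = 36 ≡ 10 (mod 13).
    Then x = 17 + 35·10 = 367, valid modulo lcm(35, 13) = 455: x ≡ 367 (mod 455).
  Combine with x ≡ 0 (mod 4); new modulus lcm = 1820.
    Write x = 367 + 455·t and substitute into x ≡ 0 (mod 4): 455·t ≡ 0 − 367 = -367 (mod 4).
    Reduce coefficients mod 4: 3·t ≡ 1 (mod 4).
    The inverse of 3 mod 4 is 3 (since 3·3 = 9 = 2·4 + 1), so t ≡ 3·1 = 3 ≡ 3 (mod 4).
    Then x = 367 + 455·3 = 1732, valid modulo lcm(455, 4) = 1820: x ≡ 1732 (mod 1820).
Verify against each original: 1732 mod 7 = 3, 1732 mod 5 = 2, 1732 mod 13 = 3, 1732 mod 4 = 0.

x ≡ 1732 (mod 1820).


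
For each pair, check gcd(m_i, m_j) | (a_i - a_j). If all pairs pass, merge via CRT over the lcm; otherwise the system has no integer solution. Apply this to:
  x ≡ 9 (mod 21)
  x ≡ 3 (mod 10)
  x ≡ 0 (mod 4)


Moduli 21, 10, 4 are not pairwise coprime, so CRT works modulo lcm(m_i) when all pairwise compatibility conditions hold.
Pairwise compatibility: gcd(m_i, m_j) must divide a_i - a_j for every pair.
Merge one congruence at a time:
  Start: x ≡ 9 (mod 21).
  Combine with x ≡ 3 (mod 10): gcd(21, 10) = 1; 3 - 9 = -6, which IS divisible by 1, so compatible.
    Write x = 9 + 21·t and substitute into x ≡ 3 (mod 10): 21·t ≡ 3 − 9 = -6 (mod 10).
    Reduce coefficients mod 10: 1·t ≡ 4 (mod 10).
    So t ≡ 4 (mod 10).
    Then x = 9 + 21·4 = 93, valid modulo lcm(21, 10) = 210: x ≡ 93 (mod 210).
  Combine with x ≡ 0 (mod 4): gcd(210, 4) = 2, and 0 - 93 = -93 is NOT divisible by 2.
    ⇒ system is inconsistent (no integer solution).

No solution (the system is inconsistent).


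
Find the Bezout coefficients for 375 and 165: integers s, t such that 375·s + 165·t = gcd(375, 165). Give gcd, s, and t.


Euclidean algorithm on (375, 165) — divide until remainder is 0:
  375 = 2 · 165 + 45
  165 = 3 · 45 + 30
  45 = 1 · 30 + 15
  30 = 2 · 15 + 0
gcd(375, 165) = 15.
Track Bezout coefficients alongside the remainders: start with r₀ = 375 = a·1 + b·0 (s = 1, t = 0) and r₁ = 165 = a·0 + b·1 (s = 0, t = 1); each new remainder r_{k+1} = r_{k-1} − q_k·r_k inherits s_{k+1} = s_{k-1} − q_k·s_k, t_{k+1} = t_{k-1} − q_k·t_k, so r_k = a·s_k + b·t_k at every step:
  q = 2: r = 45, s = 1 − 2·0 = 1, t = 0 − 2·1 = -2  (check: 375·1 + 165·(-2) = 45)
  q = 3: r = 30, s = 0 − 3·1 = -3, t = 1 − 3·(-2) = 7  (check: 375·(-3) + 165·7 = 30)
  q = 1: r = 15, s = 1 − 1·(-3) = 4, t = -2 − 1·7 = -9  (check: 375·4 + 165·(-9) = 15)
The row with r = 15 (the gcd) gives the Bezout coefficients s = 4, t = -9.
Result: 375 · (4) + 165 · (-9) = 15.

gcd(375, 165) = 15; s = 4, t = -9 (check: 375·4 + 165·(-9) = 15).


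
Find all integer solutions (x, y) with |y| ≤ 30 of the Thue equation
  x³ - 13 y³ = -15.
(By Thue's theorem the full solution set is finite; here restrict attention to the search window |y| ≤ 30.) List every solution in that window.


The equation is x³ - 13y³ = -15. For fixed y, x³ = 13·y³ − 15, so a solution requires the RHS to be a perfect cube.
Strategy: iterate y from -30 to 30, compute RHS = 13·y³ − 15, and check whether it is a (positive or negative) perfect cube.
Check small values of y:
  y = 0: RHS = -15 is not a perfect cube.
  y = 1: RHS = -2 is not a perfect cube.
  y = -1: RHS = -28 is not a perfect cube.
  y = 2: RHS = 89 is not a perfect cube.
  y = -2: RHS = -119 is not a perfect cube.
  y = 3: RHS = 336 is not a perfect cube.
  y = -3: RHS = -366 is not a perfect cube.
Continuing the search up to |y| = 30 finds no solutions either.
No (x, y) in the scanned range satisfies the equation.

No integer solutions with |y| ≤ 30.


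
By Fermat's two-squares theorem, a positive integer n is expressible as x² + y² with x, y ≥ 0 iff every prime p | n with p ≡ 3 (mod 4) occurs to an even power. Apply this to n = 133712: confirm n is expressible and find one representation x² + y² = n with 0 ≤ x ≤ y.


Step 1: Factor n = 133712 = 2^4 · 61 · 137.
Step 2: Check the mod-4 condition on each prime factor: 2 = 2 (special); 61 ≡ 1 (mod 4), exponent 1; 137 ≡ 1 (mod 4), exponent 1.
All primes ≡ 3 (mod 4) appear to even exponent (or don't appear), so by the two-squares theorem n IS expressible as a sum of two squares.
Step 3: Build a representation. Group n = k² · m with k = 4 and m = 61 · 137 = 8357 (a product of primes ≡ 1 (mod 4)); a representation of m scales to one of n via (k·x)² + (k·y)² = k²(x² + y²). Each prime p ≡ 1 (mod 4) is itself a sum of two squares; find a² by testing p − a² for a perfect square:
  61: 61 − 1² = 60, 61 − 2² = 57, 61 − 3² = 52, 61 − 4² = 45, 61 − 5² = 36 = 6² ⇒ 61 = 5² + 6².
  137: 137 − 1² = 136, 137 − 2² = 133, 137 − 3² = 128, 137 − 4² = 121 = 11² ⇒ 137 = 4² + 11².
  Combine using the Brahmagupta–Fibonacci identity (a² + b²)(c² + d²) = (ac − bd)² + (ad + bc)² = (ac + bd)² + (ad − bc)²:
  61 · 137 = 8357: from (5² + 6²)(4² + 11²), take (5·4 − 6·11, 5·11 + 6·4) = (20 − 66, 55 + 24) = (-46, 79); dropping signs (only squares matter) gives (46, 79); check 46² + 79² = 2116 + 6241 = 8357 ✓.
  Scale by k = 4: (4·46, 4·79) = (184, 316).
Step 4: Order so x ≤ y and verify: 184² + 316² = 33856 + 99856 = 133712 = n. ✓

n = 133712 = 184² + 316² (one valid representation with x ≤ y).


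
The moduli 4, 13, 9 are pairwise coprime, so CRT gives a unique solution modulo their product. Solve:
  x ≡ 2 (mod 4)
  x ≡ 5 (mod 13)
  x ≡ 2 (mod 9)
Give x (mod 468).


Moduli 4, 13, 9 are pairwise coprime; by CRT there is a unique solution modulo M = 4 · 13 · 9 = 468.
Solve pairwise, accumulating the modulus:
  Start with x ≡ 2 (mod 4).
  Combine with x ≡ 5 (mod 13): since gcd(4, 13) = 1, we get a unique residue mod 52.
    Write x = 2 + 4·t and substitute into x ≡ 5 (mod 13): 4·t ≡ 5 − 2 = 3 (mod 13).
    The inverse of 4 mod 13 is 10 (since 4·10 = 40 = 3·13 + 1), so t ≡ 10·3 = 30 ≡ 4 (mod 13).
    Then x = 2 + 4·4 = 18, valid modulo lcm(4, 13) = 52: x ≡ 18 (mod 52).
  Combine with x ≡ 2 (mod 9): since gcd(52, 9) = 1, we get a unique residue mod 468.
    Write x = 18 + 52·t and substitute into x ≡ 2 (mod 9): 52·t ≡ 2 − 18 = -16 (mod 9).
    Reduce coefficients mod 9: 7·t ≡ 2 (mod 9).
    The inverse of 7 mod 9 is 4 (since 7·4 = 28 = 3·9 + 1), so t ≡ 4·2 = 8 ≡ 8 (mod 9).
    Then x = 18 + 52·8 = 434, valid modulo lcm(52, 9) = 468: x ≡ 434 (mod 468).
Verify: 434 mod 4 = 2 ✓, 434 mod 13 = 5 ✓, 434 mod 9 = 2 ✓.

x ≡ 434 (mod 468).


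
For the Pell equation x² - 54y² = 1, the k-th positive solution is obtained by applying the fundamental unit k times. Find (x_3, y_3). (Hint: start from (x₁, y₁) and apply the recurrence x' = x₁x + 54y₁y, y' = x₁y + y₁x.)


Step 1: Find the fundamental solution (x₁, y₁) of x² - 54y² = 1.
  Expand √54 as a continued fraction. a₀ = ⌊√54⌋ = 7; iterate m_{k+1} = d_k·a_k − m_k, d_{k+1} = (54 − m_{k+1}²)/d_k, a_{k+1} = ⌊(a₀ + m_{k+1})/d_{k+1}⌋ (starting m₀ = 0, d₀ = 1), with convergents p_k = a_k·p_{k-1} + p_{k-2}, q_k = a_k·q_{k-1} + q_{k-2} (p₋₁ = 1, q₋₁ = 0):
  k = 0: a₀ = 7; p₀/q₀ = 7/1; p₀² − 54·q₀² = 49 − 54 = -5.
  k = 1: m = 7, d = 5, a = ⌊(7 + 7)/5⌋ = 2; p/q = (2·7 + 1)/(2·1 + 0) = 15/2; p² − 54·q² = 225 − 216 = 9.
  k = 2: m = 3, d = 9, a = ⌊(7 + 3)/9⌋ = 1; p/q = (1·15 + 7)/(1·2 + 1) = 22/3; p² − 54·q² = 484 − 486 = -2.
  k = 3: m = 6, d = 2, a = ⌊(7 + 6)/2⌋ = 6; p/q = (6·22 + 15)/(6·3 + 2) = 147/20; p² − 54·q² = 21609 − 21600 = 9.
  k = 4: m = 6, d = 9, a = ⌊(7 + 6)/9⌋ = 1; p/q = (1·147 + 22)/(1·20 + 3) = 169/23; p² − 54·q² = 28561 − 28566 = -5.
  k = 5: m = 3, d = 5, a = ⌊(7 + 3)/5⌋ = 2; p/q = (2·169 + 147)/(2·23 + 20) = 485/66; p² − 54·q² = 235225 − 235224 = 1.
  The first convergent with p² − 54·q² = 1 gives the fundamental solution (x₁, y₁) = (485, 66).
Step 2: Apply the recurrence (x_{n+1}, y_{n+1}) = (x₁x_n + 54y₁y_n, x₁y_n + y₁x_n) repeatedly.
  From (x_1, y_1) = (485, 66): x_2 = 485·485 + 54·66·66 = 470449; y_2 = 485·66 + 66·485 = 64020.
  From (x_2, y_2) = (470449, 64020): x_3 = 485·470449 + 54·66·64020 = 456335045; y_3 = 485·64020 + 66·470449 = 62099334.
Step 3: Verify x_3² - 54·y_3² = 208241673295152025 - 208241673295152024 = 1 (should be 1). ✓

(x_1, y_1) = (485, 66); (x_3, y_3) = (456335045, 62099334).


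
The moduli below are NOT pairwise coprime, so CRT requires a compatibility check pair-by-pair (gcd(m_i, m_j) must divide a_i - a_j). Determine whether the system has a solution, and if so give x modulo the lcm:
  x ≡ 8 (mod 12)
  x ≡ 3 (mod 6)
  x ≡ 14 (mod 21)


Moduli 12, 6, 21 are not pairwise coprime, so CRT works modulo lcm(m_i) when all pairwise compatibility conditions hold.
Pairwise compatibility: gcd(m_i, m_j) must divide a_i - a_j for every pair.
Merge one congruence at a time:
  Start: x ≡ 8 (mod 12).
  Combine with x ≡ 3 (mod 6): gcd(12, 6) = 6, and 3 - 8 = -5 is NOT divisible by 6.
    ⇒ system is inconsistent (no integer solution).

No solution (the system is inconsistent).


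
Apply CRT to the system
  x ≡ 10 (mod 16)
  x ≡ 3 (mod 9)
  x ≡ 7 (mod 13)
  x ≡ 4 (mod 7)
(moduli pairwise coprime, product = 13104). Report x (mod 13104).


Product of moduli M = 16 · 9 · 13 · 7 = 13104.
Merge one congruence at a time:
  Start: x ≡ 10 (mod 16).
  Combine with x ≡ 3 (mod 9); new modulus lcm = 144.
    Write x = 10 + 16·t and substitute into x ≡ 3 (mod 9): 16·t ≡ 3 − 10 = -7 (mod 9).
    Reduce coefficients mod 9: 7·t ≡ 2 (mod 9).
    The inverse of 7 mod 9 is 4 (since 7·4 = 28 = 3·9 + 1), so t ≡ 4·2 = 8 ≡ 8 (mod 9).
    Then x = 10 + 16·8 = 138, valid modulo lcm(16, 9) = 144: x ≡ 138 (mod 144).
  Combine with x ≡ 7 (mod 13); new modulus lcm = 1872.
    Write x = 138 + 144·t and substitute into x ≡ 7 (mod 13): 144·t ≡ 7 − 138 = -131 (mod 13).
    Reduce coefficients mod 13: 1·t ≡ 12 (mod 13).
    So t ≡ 12 (mod 13).
    Then x = 138 + 144·12 = 1866, valid modulo lcm(144, 13) = 1872: x ≡ 1866 (mod 1872).
  Combine with x ≡ 4 (mod 7); new modulus lcm = 13104.
    Write x = 1866 + 1872·t and substitute into x ≡ 4 (mod 7): 1872·t ≡ 4 − 1866 = -1862 (mod 7).
    Reduce coefficients mod 7: 3·t ≡ 0 (mod 7).
    The inverse of 3 mod 7 is 5 (since 3·5 = 15 = 2·7 + 1), so t ≡ 5·0 = 0 ≡ 0 (mod 7).
    Then x = 1866 + 1872·0 = 1866, valid modulo lcm(1872, 7) = 13104: x ≡ 1866 (mod 13104).
Verify against each original: 1866 mod 16 = 10, 1866 mod 9 = 3, 1866 mod 13 = 7, 1866 mod 7 = 4.

x ≡ 1866 (mod 13104).


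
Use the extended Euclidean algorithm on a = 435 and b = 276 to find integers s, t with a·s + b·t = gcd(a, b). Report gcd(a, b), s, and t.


Euclidean algorithm on (435, 276) — divide until remainder is 0:
  435 = 1 · 276 + 159
  276 = 1 · 159 + 117
  159 = 1 · 117 + 42
  117 = 2 · 42 + 33
  42 = 1 · 33 + 9
  33 = 3 · 9 + 6
  9 = 1 · 6 + 3
  6 = 2 · 3 + 0
gcd(435, 276) = 3.
Track Bezout coefficients alongside the remainders: start with r₀ = 435 = a·1 + b·0 (s = 1, t = 0) and r₁ = 276 = a·0 + b·1 (s = 0, t = 1); each new remainder r_{k+1} = r_{k-1} − q_k·r_k inherits s_{k+1} = s_{k-1} − q_k·s_k, t_{k+1} = t_{k-1} − q_k·t_k, so r_k = a·s_k + b·t_k at every step:
  q = 1: r = 159, s = 1 − 1·0 = 1, t = 0 − 1·1 = -1  (check: 435·1 + 276·(-1) = 159)
  q = 1: r = 117, s = 0 − 1·1 = -1, t = 1 − 1·(-1) = 2  (check: 435·(-1) + 276·2 = 117)
  q = 1: r = 42, s = 1 − 1·(-1) = 2, t = -1 − 1·2 = -3  (check: 435·2 + 276·(-3) = 42)
  q = 2: r = 33, s = -1 − 2·2 = -5, t = 2 − 2·(-3) = 8  (check: 435·(-5) + 276·8 = 33)
  q = 1: r = 9, s = 2 − 1·(-5) = 7, t = -3 − 1·8 = -11  (check: 435·7 + 276·(-11) = 9)
  q = 3: r = 6, s = -5 − 3·7 = -26, t = 8 − 3·(-11) = 41  (check: 435·(-26) + 276·41 = 6)
  q = 1: r = 3, s = 7 − 1·(-26) = 33, t = -11 − 1·41 = -52  (check: 435·33 + 276·(-52) = 3)
The row with r = 3 (the gcd) gives the Bezout coefficients s = 33, t = -52.
Result: 435 · (33) + 276 · (-52) = 3.

gcd(435, 276) = 3; s = 33, t = -52 (check: 435·33 + 276·(-52) = 3).


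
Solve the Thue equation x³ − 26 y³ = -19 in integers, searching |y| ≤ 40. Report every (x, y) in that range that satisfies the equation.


The equation is x³ - 26y³ = -19. For fixed y, x³ = 26·y³ − 19, so a solution requires the RHS to be a perfect cube.
Strategy: iterate y from -40 to 40, compute RHS = 26·y³ − 19, and check whether it is a (positive or negative) perfect cube.
Check small values of y:
  y = 0: RHS = -19 is not a perfect cube.
  y = 1: RHS = 7 is not a perfect cube.
  y = -1: RHS = -45 is not a perfect cube.
  y = 2: RHS = 189 is not a perfect cube.
  y = -2: RHS = -227 is not a perfect cube.
  y = 3: RHS = 683 is not a perfect cube.
  y = -3: RHS = -721 is not a perfect cube.
Continuing the search up to |y| = 40 finds no solutions either.
No (x, y) in the scanned range satisfies the equation.

No integer solutions with |y| ≤ 40.


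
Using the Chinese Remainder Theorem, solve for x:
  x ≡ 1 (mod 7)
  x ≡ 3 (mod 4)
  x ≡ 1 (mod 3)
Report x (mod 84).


Moduli 7, 4, 3 are pairwise coprime; by CRT there is a unique solution modulo M = 7 · 4 · 3 = 84.
Solve pairwise, accumulating the modulus:
  Start with x ≡ 1 (mod 7).
  Combine with x ≡ 3 (mod 4): since gcd(7, 4) = 1, we get a unique residue mod 28.
    Write x = 1 + 7·t and substitute into x ≡ 3 (mod 4): 7·t ≡ 3 − 1 = 2 (mod 4).
    Reduce coefficients mod 4: 3·t ≡ 2 (mod 4).
    The inverse of 3 mod 4 is 3 (since 3·3 = 9 = 2·4 + 1), so t ≡ 3·2 = 6 ≡ 2 (mod 4).
    Then x = 1 + 7·2 = 15, valid modulo lcm(7, 4) = 28: x ≡ 15 (mod 28).
  Combine with x ≡ 1 (mod 3): since gcd(28, 3) = 1, we get a unique residue mod 84.
    Write x = 15 + 28·t and substitute into x ≡ 1 (mod 3): 28·t ≡ 1 − 15 = -14 (mod 3).
    Reduce coefficients mod 3: 1·t ≡ 1 (mod 3).
    So t ≡ 1 (mod 3).
    Then x = 15 + 28·1 = 43, valid modulo lcm(28, 3) = 84: x ≡ 43 (mod 84).
Verify: 43 mod 7 = 1 ✓, 43 mod 4 = 3 ✓, 43 mod 3 = 1 ✓.

x ≡ 43 (mod 84).


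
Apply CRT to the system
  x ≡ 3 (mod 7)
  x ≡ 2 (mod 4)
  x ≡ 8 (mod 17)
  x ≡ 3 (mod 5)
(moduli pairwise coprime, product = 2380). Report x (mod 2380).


Product of moduli M = 7 · 4 · 17 · 5 = 2380.
Merge one congruence at a time:
  Start: x ≡ 3 (mod 7).
  Combine with x ≡ 2 (mod 4); new modulus lcm = 28.
    Write x = 3 + 7·t and substitute into x ≡ 2 (mod 4): 7·t ≡ 2 − 3 = -1 (mod 4).
    Reduce coefficients mod 4: 3·t ≡ 3 (mod 4).
    The inverse of 3 mod 4 is 3 (since 3·3 = 9 = 2·4 + 1), so t ≡ 3·3 = 9 ≡ 1 (mod 4).
    Then x = 3 + 7·1 = 10, valid modulo lcm(7, 4) = 28: x ≡ 10 (mod 28).
  Combine with x ≡ 8 (mod 17); new modulus lcm = 476.
    Write x = 10 + 28·t and substitute into x ≡ 8 (mod 17): 28·t ≡ 8 − 10 = -2 (mod 17).
    Reduce coefficients mod 17: 11·t ≡ 15 (mod 17).
    The inverse of 11 mod 17 is 14 (since 11·14 = 154 = 9·17 + 1), so t ≡ 14·15 = 210 ≡ 6 (mod 17).
    Then x = 10 + 28·6 = 178, valid modulo lcm(28, 17) = 476: x ≡ 178 (mod 476).
  Combine with x ≡ 3 (mod 5); new modulus lcm = 2380.
    Write x = 178 + 476·t and substitute into x ≡ 3 (mod 5): 476·t ≡ 3 − 178 = -175 (mod 5).
    Reduce coefficients mod 5: 1·t ≡ 0 (mod 5).
    So t ≡ 0 (mod 5).
    Then x = 178 + 476·0 = 178, valid modulo lcm(476, 5) = 2380: x ≡ 178 (mod 2380).
Verify against each original: 178 mod 7 = 3, 178 mod 4 = 2, 178 mod 17 = 8, 178 mod 5 = 3.

x ≡ 178 (mod 2380).


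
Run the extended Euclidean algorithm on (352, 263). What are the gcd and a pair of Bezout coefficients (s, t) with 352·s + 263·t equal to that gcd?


Euclidean algorithm on (352, 263) — divide until remainder is 0:
  352 = 1 · 263 + 89
  263 = 2 · 89 + 85
  89 = 1 · 85 + 4
  85 = 21 · 4 + 1
  4 = 4 · 1 + 0
gcd(352, 263) = 1.
Track Bezout coefficients alongside the remainders: start with r₀ = 352 = a·1 + b·0 (s = 1, t = 0) and r₁ = 263 = a·0 + b·1 (s = 0, t = 1); each new remainder r_{k+1} = r_{k-1} − q_k·r_k inherits s_{k+1} = s_{k-1} − q_k·s_k, t_{k+1} = t_{k-1} − q_k·t_k, so r_k = a·s_k + b·t_k at every step:
  q = 1: r = 89, s = 1 − 1·0 = 1, t = 0 − 1·1 = -1  (check: 352·1 + 263·(-1) = 89)
  q = 2: r = 85, s = 0 − 2·1 = -2, t = 1 − 2·(-1) = 3  (check: 352·(-2) + 263·3 = 85)
  q = 1: r = 4, s = 1 − 1·(-2) = 3, t = -1 − 1·3 = -4  (check: 352·3 + 263·(-4) = 4)
  q = 21: r = 1, s = -2 − 21·3 = -65, t = 3 − 21·(-4) = 87  (check: 352·(-65) + 263·87 = 1)
The row with r = 1 (the gcd) gives the Bezout coefficients s = -65, t = 87.
Result: 352 · (-65) + 263 · (87) = 1.

gcd(352, 263) = 1; s = -65, t = 87 (check: 352·(-65) + 263·87 = 1).


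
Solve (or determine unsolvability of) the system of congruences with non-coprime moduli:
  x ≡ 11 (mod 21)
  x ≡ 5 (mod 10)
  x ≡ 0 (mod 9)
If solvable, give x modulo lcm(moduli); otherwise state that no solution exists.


Moduli 21, 10, 9 are not pairwise coprime, so CRT works modulo lcm(m_i) when all pairwise compatibility conditions hold.
Pairwise compatibility: gcd(m_i, m_j) must divide a_i - a_j for every pair.
Merge one congruence at a time:
  Start: x ≡ 11 (mod 21).
  Combine with x ≡ 5 (mod 10): gcd(21, 10) = 1; 5 - 11 = -6, which IS divisible by 1, so compatible.
    Write x = 11 + 21·t and substitute into x ≡ 5 (mod 10): 21·t ≡ 5 − 11 = -6 (mod 10).
    Reduce coefficients mod 10: 1·t ≡ 4 (mod 10).
    So t ≡ 4 (mod 10).
    Then x = 11 + 21·4 = 95, valid modulo lcm(21, 10) = 210: x ≡ 95 (mod 210).
  Combine with x ≡ 0 (mod 9): gcd(210, 9) = 3, and 0 - 95 = -95 is NOT divisible by 3.
    ⇒ system is inconsistent (no integer solution).

No solution (the system is inconsistent).


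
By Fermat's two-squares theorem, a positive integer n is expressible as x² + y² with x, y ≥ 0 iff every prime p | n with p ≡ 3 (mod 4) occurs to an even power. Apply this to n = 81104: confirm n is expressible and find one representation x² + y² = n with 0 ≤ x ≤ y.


Step 1: Factor n = 81104 = 2^4 · 37 · 137.
Step 2: Check the mod-4 condition on each prime factor: 2 = 2 (special); 37 ≡ 1 (mod 4), exponent 1; 137 ≡ 1 (mod 4), exponent 1.
All primes ≡ 3 (mod 4) appear to even exponent (or don't appear), so by the two-squares theorem n IS expressible as a sum of two squares.
Step 3: Build a representation. Group n = k² · m with k = 4 and m = 37 · 137 = 5069 (a product of primes ≡ 1 (mod 4)); a representation of m scales to one of n via (k·x)² + (k·y)² = k²(x² + y²). Each prime p ≡ 1 (mod 4) is itself a sum of two squares; find a² by testing p − a² for a perfect square:
  37: 37 − 1² = 36 = 6² ⇒ 37 = 1² + 6².
  137: 137 − 1² = 136, 137 − 2² = 133, 137 − 3² = 128, 137 − 4² = 121 = 11² ⇒ 137 = 4² + 11².
  Combine using the Brahmagupta–Fibonacci identity (a² + b²)(c² + d²) = (ac − bd)² + (ad + bc)² = (ac + bd)² + (ad − bc)²:
  37 · 137 = 5069: from (1² + 6²)(4² + 11²), take (1·4 − 6·11, 1·11 + 6·4) = (4 − 66, 11 + 24) = (-62, 35); dropping signs (only squares matter) gives (62, 35); check 62² + 35² = 3844 + 1225 = 5069 ✓.
  Scale by k = 4: (4·62, 4·35) = (248, 140).
Step 4: Order so x ≤ y and verify: 140² + 248² = 19600 + 61504 = 81104 = n. ✓

n = 81104 = 140² + 248² (one valid representation with x ≤ y).


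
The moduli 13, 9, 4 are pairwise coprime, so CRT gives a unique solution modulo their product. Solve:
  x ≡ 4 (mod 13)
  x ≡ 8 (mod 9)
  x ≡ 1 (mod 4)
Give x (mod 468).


Moduli 13, 9, 4 are pairwise coprime; by CRT there is a unique solution modulo M = 13 · 9 · 4 = 468.
Solve pairwise, accumulating the modulus:
  Start with x ≡ 4 (mod 13).
  Combine with x ≡ 8 (mod 9): since gcd(13, 9) = 1, we get a unique residue mod 117.
    Write x = 4 + 13·t and substitute into x ≡ 8 (mod 9): 13·t ≡ 8 − 4 = 4 (mod 9).
    Reduce coefficients mod 9: 4·t ≡ 4 (mod 9).
    The inverse of 4 mod 9 is 7 (since 4·7 = 28 = 3·9 + 1), so t ≡ 7·4 = 28 ≡ 1 (mod 9).
    Then x = 4 + 13·1 = 17, valid modulo lcm(13, 9) = 117: x ≡ 17 (mod 117).
  Combine with x ≡ 1 (mod 4): since gcd(117, 4) = 1, we get a unique residue mod 468.
    Write x = 17 + 117·t and substitute into x ≡ 1 (mod 4): 117·t ≡ 1 − 17 = -16 (mod 4).
    Reduce coefficients mod 4: 1·t ≡ 0 (mod 4).
    So t ≡ 0 (mod 4).
    Then x = 17 + 117·0 = 17, valid modulo lcm(117, 4) = 468: x ≡ 17 (mod 468).
Verify: 17 mod 13 = 4 ✓, 17 mod 9 = 8 ✓, 17 mod 4 = 1 ✓.

x ≡ 17 (mod 468).


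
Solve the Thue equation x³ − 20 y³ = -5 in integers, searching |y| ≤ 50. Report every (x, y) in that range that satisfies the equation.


The equation is x³ - 20y³ = -5. For fixed y, x³ = 20·y³ − 5, so a solution requires the RHS to be a perfect cube.
Strategy: iterate y from -50 to 50, compute RHS = 20·y³ − 5, and check whether it is a (positive or negative) perfect cube.
Check small values of y:
  y = 0: RHS = -5 is not a perfect cube.
  y = 1: RHS = 15 is not a perfect cube.
  y = -1: RHS = -25 is not a perfect cube.
  y = 2: RHS = 155 is not a perfect cube.
  y = -2: RHS = -165 is not a perfect cube.
  y = 3: RHS = 535 is not a perfect cube.
  y = -3: RHS = -545 is not a perfect cube.
Continuing the search up to |y| = 50 finds no solutions either.
No (x, y) in the scanned range satisfies the equation.

No integer solutions with |y| ≤ 50.


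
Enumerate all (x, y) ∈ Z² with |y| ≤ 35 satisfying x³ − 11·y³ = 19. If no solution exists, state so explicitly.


The equation is x³ - 11y³ = 19. For fixed y, x³ = 11·y³ + 19, so a solution requires the RHS to be a perfect cube.
Strategy: iterate y from -35 to 35, compute RHS = 11·y³ + 19, and check whether it is a (positive or negative) perfect cube.
Check small values of y:
  y = 0: RHS = 19 is not a perfect cube.
  y = 1: RHS = 30 is not a perfect cube.
  y = -1: RHS = 8 = (2)³ ⇒ x = 2 works.
  y = 2: RHS = 107 is not a perfect cube.
  y = -2: RHS = -69 is not a perfect cube.
  y = 3: RHS = 316 is not a perfect cube.
  y = -3: RHS = -278 is not a perfect cube.
Continuing, at y = -9: RHS = -8000 = (-20)³ ⇒ x = -20 works.
Searching the remaining y in |y| ≤ 35 finds no further solutions.
Collected solutions: (2, -1), (-20, -9).

Solutions (with |y| ≤ 35): (2, -1), (-20, -9).


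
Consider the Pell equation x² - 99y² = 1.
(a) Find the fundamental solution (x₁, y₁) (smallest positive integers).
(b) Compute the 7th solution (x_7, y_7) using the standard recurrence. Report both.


Step 1: Find the fundamental solution (x₁, y₁) of x² - 99y² = 1.
  Expand √99 as a continued fraction. a₀ = ⌊√99⌋ = 9; iterate m_{k+1} = d_k·a_k − m_k, d_{k+1} = (99 − m_{k+1}²)/d_k, a_{k+1} = ⌊(a₀ + m_{k+1})/d_{k+1}⌋ (starting m₀ = 0, d₀ = 1), with convergents p_k = a_k·p_{k-1} + p_{k-2}, q_k = a_k·q_{k-1} + q_{k-2} (p₋₁ = 1, q₋₁ = 0):
  k = 0: a₀ = 9; p₀/q₀ = 9/1; p₀² − 99·q₀² = 81 − 99 = -18.
  k = 1: m = 9, d = 18, a = ⌊(9 + 9)/18⌋ = 1; p/q = (1·9 + 1)/(1·1 + 0) = 10/1; p² − 99·q² = 100 − 99 = 1.
  The first convergent with p² − 99·q² = 1 gives the fundamental solution (x₁, y₁) = (10, 1).
Step 2: Apply the recurrence (x_{n+1}, y_{n+1}) = (x₁x_n + 99y₁y_n, x₁y_n + y₁x_n) repeatedly.
  From (x_1, y_1) = (10, 1): x_2 = 10·10 + 99·1·1 = 199; y_2 = 10·1 + 1·10 = 20.
  From (x_2, y_2) = (199, 20): x_3 = 10·199 + 99·1·20 = 3970; y_3 = 10·20 + 1·199 = 399.
  From (x_3, y_3) = (3970, 399): x_4 = 10·3970 + 99·1·399 = 79201; y_4 = 10·399 + 1·3970 = 7960.
  From (x_4, y_4) = (79201, 7960): x_5 = 10·79201 + 99·1·7960 = 1580050; y_5 = 10·7960 + 1·79201 = 158801.
  From (x_5, y_5) = (1580050, 158801): x_6 = 10·1580050 + 99·1·158801 = 31521799; y_6 = 10·158801 + 1·1580050 = 3168060.
  From (x_6, y_6) = (31521799, 3168060): x_7 = 10·31521799 + 99·1·3168060 = 628855930; y_7 = 10·3168060 + 1·31521799 = 63202399.
Step 3: Verify x_7² - 99·y_7² = 395459780696164900 - 395459780696164899 = 1 (should be 1). ✓

(x_1, y_1) = (10, 1); (x_7, y_7) = (628855930, 63202399).


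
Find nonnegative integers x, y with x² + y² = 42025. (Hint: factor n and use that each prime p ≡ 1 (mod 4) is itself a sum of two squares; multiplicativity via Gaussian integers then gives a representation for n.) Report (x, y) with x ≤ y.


Step 1: Factor n = 42025 = 5^2 · 41^2.
Step 2: Check the mod-4 condition on each prime factor: 5 ≡ 1 (mod 4), exponent 2; 41 ≡ 1 (mod 4), exponent 2.
All primes ≡ 3 (mod 4) appear to even exponent (or don't appear), so by the two-squares theorem n IS expressible as a sum of two squares.
Step 3: Build a representation. Group n = k² · m with k = 5 and m = 41 · 41 = 1681 (a product of primes ≡ 1 (mod 4)); a representation of m scales to one of n via (k·x)² + (k·y)² = k²(x² + y²). Each prime p ≡ 1 (mod 4) is itself a sum of two squares; find a² by testing p − a² for a perfect square:
  41: 41 − 1² = 40, 41 − 2² = 37, 41 − 3² = 32, 41 − 4² = 25 = 5² ⇒ 41 = 4² + 5².
  Combine using the Brahmagupta–Fibonacci identity (a² + b²)(c² + d²) = (ac − bd)² + (ad + bc)² = (ac + bd)² + (ad − bc)²:
  41 · 41 = 1681: from (4² + 5²)(4² + 5²), take (4·4 − 5·5, 4·5 + 5·4) = (16 − 25, 20 + 20) = (-9, 40); dropping signs (only squares matter) gives (9, 40); check 9² + 40² = 81 + 1600 = 1681 ✓.
  Scale by k = 5: (5·9, 5·40) = (45, 200).
Step 4: Order so x ≤ y and verify: 45² + 200² = 2025 + 40000 = 42025 = n. ✓

n = 42025 = 45² + 200² (one valid representation with x ≤ y).


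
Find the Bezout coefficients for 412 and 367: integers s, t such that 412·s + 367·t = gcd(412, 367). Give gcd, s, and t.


Euclidean algorithm on (412, 367) — divide until remainder is 0:
  412 = 1 · 367 + 45
  367 = 8 · 45 + 7
  45 = 6 · 7 + 3
  7 = 2 · 3 + 1
  3 = 3 · 1 + 0
gcd(412, 367) = 1.
Track Bezout coefficients alongside the remainders: start with r₀ = 412 = a·1 + b·0 (s = 1, t = 0) and r₁ = 367 = a·0 + b·1 (s = 0, t = 1); each new remainder r_{k+1} = r_{k-1} − q_k·r_k inherits s_{k+1} = s_{k-1} − q_k·s_k, t_{k+1} = t_{k-1} − q_k·t_k, so r_k = a·s_k + b·t_k at every step:
  q = 1: r = 45, s = 1 − 1·0 = 1, t = 0 − 1·1 = -1  (check: 412·1 + 367·(-1) = 45)
  q = 8: r = 7, s = 0 − 8·1 = -8, t = 1 − 8·(-1) = 9  (check: 412·(-8) + 367·9 = 7)
  q = 6: r = 3, s = 1 − 6·(-8) = 49, t = -1 − 6·9 = -55  (check: 412·49 + 367·(-55) = 3)
  q = 2: r = 1, s = -8 − 2·49 = -106, t = 9 − 2·(-55) = 119  (check: 412·(-106) + 367·119 = 1)
The row with r = 1 (the gcd) gives the Bezout coefficients s = -106, t = 119.
Result: 412 · (-106) + 367 · (119) = 1.

gcd(412, 367) = 1; s = -106, t = 119 (check: 412·(-106) + 367·119 = 1).


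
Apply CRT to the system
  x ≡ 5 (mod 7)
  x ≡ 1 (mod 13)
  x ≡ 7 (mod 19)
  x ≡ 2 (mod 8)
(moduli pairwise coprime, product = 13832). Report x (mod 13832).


Product of moduli M = 7 · 13 · 19 · 8 = 13832.
Merge one congruence at a time:
  Start: x ≡ 5 (mod 7).
  Combine with x ≡ 1 (mod 13); new modulus lcm = 91.
    Write x = 5 + 7·t and substitute into x ≡ 1 (mod 13): 7·t ≡ 1 − 5 = -4 (mod 13).
    Reduce coefficients mod 13: 7·t ≡ 9 (mod 13).
    The inverse of 7 mod 13 is 2 (since 7·2 = 14 = 1·13 + 1), so t ≡ 2·9 = 18 ≡ 5 (mod 13).
    Then x = 5 + 7·5 = 40, valid modulo lcm(7, 13) = 91: x ≡ 40 (mod 91).
  Combine with x ≡ 7 (mod 19); new modulus lcm = 1729.
    Write x = 40 + 91·t and substitute into x ≡ 7 (mod 19): 91·t ≡ 7 − 40 = -33 (mod 19).
    Reduce coefficients mod 19: 15·t ≡ 5 (mod 19).
    The inverse of 15 mod 19 is 14 (since 15·14 = 210 = 11·19 + 1), so t ≡ 14·5 = 70 ≡ 13 (mod 19).
    Then x = 40 + 91·13 = 1223, valid modulo lcm(91, 19) = 1729: x ≡ 1223 (mod 1729).
  Combine with x ≡ 2 (mod 8); new modulus lcm = 13832.
    Write x = 1223 + 1729·t and substitute into x ≡ 2 (mod 8): 1729·t ≡ 2 − 1223 = -1221 (mod 8).
    Reduce coefficients mod 8: 1·t ≡ 3 (mod 8).
    So t ≡ 3 (mod 8).
    Then x = 1223 + 1729·3 = 6410, valid modulo lcm(1729, 8) = 13832: x ≡ 6410 (mod 13832).
Verify against each original: 6410 mod 7 = 5, 6410 mod 13 = 1, 6410 mod 19 = 7, 6410 mod 8 = 2.

x ≡ 6410 (mod 13832).


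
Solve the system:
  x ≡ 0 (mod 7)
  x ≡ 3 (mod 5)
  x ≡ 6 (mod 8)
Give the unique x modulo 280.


Moduli 7, 5, 8 are pairwise coprime; by CRT there is a unique solution modulo M = 7 · 5 · 8 = 280.
Solve pairwise, accumulating the modulus:
  Start with x ≡ 0 (mod 7).
  Combine with x ≡ 3 (mod 5): since gcd(7, 5) = 1, we get a unique residue mod 35.
    Write x = 0 + 7·t and substitute into x ≡ 3 (mod 5): 7·t ≡ 3 − 0 = 3 (mod 5).
    Reduce coefficients mod 5: 2·t ≡ 3 (mod 5).
    The inverse of 2 mod 5 is 3 (since 2·3 = 6 = 1·5 + 1), so t ≡ 3·3 = 9 ≡ 4 (mod 5).
    Then x = 0 + 7·4 = 28, valid modulo lcm(7, 5) = 35: x ≡ 28 (mod 35).
  Combine with x ≡ 6 (mod 8): since gcd(35, 8) = 1, we get a unique residue mod 280.
    Write x = 28 + 35·t and substitute into x ≡ 6 (mod 8): 35·t ≡ 6 − 28 = -22 (mod 8).
    Reduce coefficients mod 8: 3·t ≡ 2 (mod 8).
    The inverse of 3 mod 8 is 3 (since 3·3 = 9 = 1·8 + 1), so t ≡ 3·2 = 6 ≡ 6 (mod 8).
    Then x = 28 + 35·6 = 238, valid modulo lcm(35, 8) = 280: x ≡ 238 (mod 280).
Verify: 238 mod 7 = 0 ✓, 238 mod 5 = 3 ✓, 238 mod 8 = 6 ✓.

x ≡ 238 (mod 280).


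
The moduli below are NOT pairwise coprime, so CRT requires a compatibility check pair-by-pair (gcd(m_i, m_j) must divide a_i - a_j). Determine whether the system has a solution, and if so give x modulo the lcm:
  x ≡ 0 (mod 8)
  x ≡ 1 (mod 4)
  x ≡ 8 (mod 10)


Moduli 8, 4, 10 are not pairwise coprime, so CRT works modulo lcm(m_i) when all pairwise compatibility conditions hold.
Pairwise compatibility: gcd(m_i, m_j) must divide a_i - a_j for every pair.
Merge one congruence at a time:
  Start: x ≡ 0 (mod 8).
  Combine with x ≡ 1 (mod 4): gcd(8, 4) = 4, and 1 - 0 = 1 is NOT divisible by 4.
    ⇒ system is inconsistent (no integer solution).

No solution (the system is inconsistent).


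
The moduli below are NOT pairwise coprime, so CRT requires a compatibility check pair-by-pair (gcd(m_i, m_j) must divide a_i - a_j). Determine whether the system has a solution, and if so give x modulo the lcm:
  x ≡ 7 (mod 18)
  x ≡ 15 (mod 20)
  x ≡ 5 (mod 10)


Moduli 18, 20, 10 are not pairwise coprime, so CRT works modulo lcm(m_i) when all pairwise compatibility conditions hold.
Pairwise compatibility: gcd(m_i, m_j) must divide a_i - a_j for every pair.
Merge one congruence at a time:
  Start: x ≡ 7 (mod 18).
  Combine with x ≡ 15 (mod 20): gcd(18, 20) = 2; 15 - 7 = 8, which IS divisible by 2, so compatible.
    Write x = 7 + 18·t and substitute into x ≡ 15 (mod 20): 18·t ≡ 15 − 7 = 8 (mod 20).
    Divide the congruence (and modulus) by g = 2: 9·t ≡ 4 (mod 10).
    The inverse of 9 mod 10 is 9 (since 9·9 = 81 = 8·10 + 1), so t ≡ 9·4 = 36 ≡ 6 (mod 10).
    Then x = 7 + 18·6 = 115, valid modulo lcm(18, 20) = 180: x ≡ 115 (mod 180).
  Combine with x ≡ 5 (mod 10): gcd(180, 10) = 10; 5 - 115 = -110, which IS divisible by 10, so compatible.
    Write x = 115 + 180·t and substitute into x ≡ 5 (mod 10): 180·t ≡ 5 − 115 = -110 (mod 10).
    Divide the congruence (and modulus) by g = 10: 18·t ≡ -11 (mod 1).
    Modulo 1 every t works; take t = 0.
    Then x = 115 + 180·0 = 115, valid modulo lcm(180, 10) = 180: x ≡ 115 (mod 180).
Verify: 115 mod 18 = 7, 115 mod 20 = 15, 115 mod 10 = 5.

x ≡ 115 (mod 180).


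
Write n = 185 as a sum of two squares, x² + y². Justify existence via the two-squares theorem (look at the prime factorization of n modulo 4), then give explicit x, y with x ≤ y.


Step 1: Factor n = 185 = 5 · 37.
Step 2: Check the mod-4 condition on each prime factor: 5 ≡ 1 (mod 4), exponent 1; 37 ≡ 1 (mod 4), exponent 1.
All primes ≡ 3 (mod 4) appear to even exponent (or don't appear), so by the two-squares theorem n IS expressible as a sum of two squares.
Step 3: Build a representation. Here n = 5 · 37 is a product of primes ≡ 1 (mod 4). Each prime p ≡ 1 (mod 4) is itself a sum of two squares; find a² by testing p − a² for a perfect square:
  5: 5 − 1² = 4 = 2² ⇒ 5 = 1² + 2².
  37: 37 − 1² = 36 = 6² ⇒ 37 = 1² + 6².
  Combine using the Brahmagupta–Fibonacci identity (a² + b²)(c² + d²) = (ac − bd)² + (ad + bc)² = (ac + bd)² + (ad − bc)²:
  5 · 37 = 185: from (1² + 2²)(1² + 6²), take (1·1 − 2·6, 1·6 + 2·1) = (1 − 12, 6 + 2) = (-11, 8); dropping signs (only squares matter) gives (11, 8); check 11² + 8² = 121 + 64 = 185 ✓.
Step 4: Order so x ≤ y and verify: 8² + 11² = 64 + 121 = 185 = n. ✓

n = 185 = 8² + 11² (one valid representation with x ≤ y).


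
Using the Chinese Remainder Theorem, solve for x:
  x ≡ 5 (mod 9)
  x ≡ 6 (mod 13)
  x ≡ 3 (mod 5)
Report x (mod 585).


Moduli 9, 13, 5 are pairwise coprime; by CRT there is a unique solution modulo M = 9 · 13 · 5 = 585.
Solve pairwise, accumulating the modulus:
  Start with x ≡ 5 (mod 9).
  Combine with x ≡ 6 (mod 13): since gcd(9, 13) = 1, we get a unique residue mod 117.
    Write x = 5 + 9·t and substitute into x ≡ 6 (mod 13): 9·t ≡ 6 − 5 = 1 (mod 13).
    The inverse of 9 mod 13 is 3 (since 9·3 = 27 = 2·13 + 1), so t ≡ 3·1 = 3 ≡ 3 (mod 13).
    Then x = 5 + 9·3 = 32, valid modulo lcm(9, 13) = 117: x ≡ 32 (mod 117).
  Combine with x ≡ 3 (mod 5): since gcd(117, 5) = 1, we get a unique residue mod 585.
    Write x = 32 + 117·t and substitute into x ≡ 3 (mod 5): 117·t ≡ 3 − 32 = -29 (mod 5).
    Reduce coefficients mod 5: 2·t ≡ 1 (mod 5).
    The inverse of 2 mod 5 is 3 (since 2·3 = 6 = 1·5 + 1), so t ≡ 3·1 = 3 ≡ 3 (mod 5).
    Then x = 32 + 117·3 = 383, valid modulo lcm(117, 5) = 585: x ≡ 383 (mod 585).
Verify: 383 mod 9 = 5 ✓, 383 mod 13 = 6 ✓, 383 mod 5 = 3 ✓.

x ≡ 383 (mod 585).


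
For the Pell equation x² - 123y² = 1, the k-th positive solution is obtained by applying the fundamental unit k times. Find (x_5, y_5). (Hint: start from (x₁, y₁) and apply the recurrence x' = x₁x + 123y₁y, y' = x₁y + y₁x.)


Step 1: Find the fundamental solution (x₁, y₁) of x² - 123y² = 1.
  Expand √123 as a continued fraction. a₀ = ⌊√123⌋ = 11; iterate m_{k+1} = d_k·a_k − m_k, d_{k+1} = (123 − m_{k+1}²)/d_k, a_{k+1} = ⌊(a₀ + m_{k+1})/d_{k+1}⌋ (starting m₀ = 0, d₀ = 1), with convergents p_k = a_k·p_{k-1} + p_{k-2}, q_k = a_k·q_{k-1} + q_{k-2} (p₋₁ = 1, q₋₁ = 0):
  k = 0: a₀ = 11; p₀/q₀ = 11/1; p₀² − 123·q₀² = 121 − 123 = -2.
  k = 1: m = 11, d = 2, a = ⌊(11 + 11)/2⌋ = 11; p/q = (11·11 + 1)/(11·1 + 0) = 122/11; p² − 123·q² = 14884 − 14883 = 1.
  The first convergent with p² − 123·q² = 1 gives the fundamental solution (x₁, y₁) = (122, 11).
Step 2: Apply the recurrence (x_{n+1}, y_{n+1}) = (x₁x_n + 123y₁y_n, x₁y_n + y₁x_n) repeatedly.
  From (x_1, y_1) = (122, 11): x_2 = 122·122 + 123·11·11 = 29767; y_2 = 122·11 + 11·122 = 2684.
  From (x_2, y_2) = (29767, 2684): x_3 = 122·29767 + 123·11·2684 = 7263026; y_3 = 122·2684 + 11·29767 = 654885.
  From (x_3, y_3) = (7263026, 654885): x_4 = 122·7263026 + 123·11·654885 = 1772148577; y_4 = 122·654885 + 11·7263026 = 159789256.
  From (x_4, y_4) = (1772148577, 159789256): x_5 = 122·1772148577 + 123·11·159789256 = 432396989762; y_5 = 122·159789256 + 11·1772148577 = 38987923579.
Step 3: Verify x_5² - 123·y_5² = 186967156755239132816644 - 186967156755239132816643 = 1 (should be 1). ✓

(x_1, y_1) = (122, 11); (x_5, y_5) = (432396989762, 38987923579).
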